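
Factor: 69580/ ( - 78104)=- 17395/19526=   -  2^( - 1)*5^1*7^2*13^(- 1)  *  71^1 * 751^( - 1)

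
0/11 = 0 = 0.00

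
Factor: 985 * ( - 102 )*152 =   -  15271440 = -  2^4*3^1*5^1*17^1*19^1 *197^1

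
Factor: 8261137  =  881^1*9377^1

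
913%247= 172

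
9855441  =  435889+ 9419552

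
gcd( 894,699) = 3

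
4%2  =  0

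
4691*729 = 3419739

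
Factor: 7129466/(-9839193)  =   - 2^1*3^( - 1) * 7^( - 1 )*13^( - 1) *23^ ( - 1) * 1567^( - 1 )*3564733^1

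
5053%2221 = 611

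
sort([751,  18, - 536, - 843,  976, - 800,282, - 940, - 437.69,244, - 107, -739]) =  [ - 940,-843, - 800, - 739, - 536,-437.69, - 107,18, 244, 282,  751, 976] 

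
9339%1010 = 249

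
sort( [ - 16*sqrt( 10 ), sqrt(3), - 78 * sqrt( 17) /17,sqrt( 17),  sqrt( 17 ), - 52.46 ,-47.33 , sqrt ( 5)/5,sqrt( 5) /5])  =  [ - 52.46, - 16*sqrt ( 10 ), - 47.33, - 78 * sqrt( 17 )/17,sqrt(5)/5,sqrt( 5)/5, sqrt( 3),sqrt(17 ),sqrt( 17) ]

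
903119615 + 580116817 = 1483236432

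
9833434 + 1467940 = 11301374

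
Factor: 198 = 2^1*3^2*11^1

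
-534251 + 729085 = 194834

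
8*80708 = 645664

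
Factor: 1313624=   2^3*13^1*17^1*743^1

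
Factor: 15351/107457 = 1/7 = 7^( - 1) 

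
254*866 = 219964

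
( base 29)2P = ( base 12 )6b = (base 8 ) 123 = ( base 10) 83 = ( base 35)2D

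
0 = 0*66013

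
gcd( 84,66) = 6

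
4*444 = 1776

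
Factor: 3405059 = 7^2*69491^1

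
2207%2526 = 2207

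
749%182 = 21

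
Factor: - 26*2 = - 2^2*13^1  =  - 52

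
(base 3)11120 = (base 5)443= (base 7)234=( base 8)173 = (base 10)123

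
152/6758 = 76/3379= 0.02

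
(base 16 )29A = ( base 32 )KQ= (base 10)666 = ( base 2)1010011010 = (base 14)358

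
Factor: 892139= 59^1*15121^1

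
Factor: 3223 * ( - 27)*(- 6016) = 2^7*3^3*11^1 * 47^1*293^1 = 523518336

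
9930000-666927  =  9263073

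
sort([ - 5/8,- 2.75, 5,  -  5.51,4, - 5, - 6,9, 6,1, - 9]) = [-9, - 6, - 5.51, - 5, -2.75,  -  5/8,1  ,  4, 5,  6 , 9 ]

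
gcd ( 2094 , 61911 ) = 3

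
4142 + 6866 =11008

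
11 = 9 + 2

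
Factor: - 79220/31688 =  - 2^( - 1 )*5^1  =  -  5/2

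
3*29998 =89994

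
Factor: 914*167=152638 = 2^1 * 167^1*457^1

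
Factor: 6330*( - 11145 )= - 2^1*3^2 * 5^2*211^1*743^1 = - 70547850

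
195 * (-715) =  - 139425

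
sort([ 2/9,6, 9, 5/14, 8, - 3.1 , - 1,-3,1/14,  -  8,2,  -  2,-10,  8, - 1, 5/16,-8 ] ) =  [ - 10,-8,  -  8,-3.1,-3, - 2, - 1, - 1, 1/14 , 2/9, 5/16, 5/14, 2,6,8, 8,  9 ]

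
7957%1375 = 1082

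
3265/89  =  3265/89 = 36.69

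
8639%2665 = 644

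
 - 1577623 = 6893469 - 8471092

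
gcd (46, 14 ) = 2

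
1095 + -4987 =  - 3892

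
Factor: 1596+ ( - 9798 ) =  -8202 = - 2^1*3^1*1367^1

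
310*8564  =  2654840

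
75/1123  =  75/1123=0.07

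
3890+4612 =8502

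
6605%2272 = 2061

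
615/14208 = 205/4736 = 0.04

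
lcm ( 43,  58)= 2494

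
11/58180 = 11/58180 = 0.00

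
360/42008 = 45/5251 = 0.01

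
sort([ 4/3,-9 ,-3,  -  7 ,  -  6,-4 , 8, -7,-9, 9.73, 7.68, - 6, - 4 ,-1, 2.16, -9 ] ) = [ - 9, - 9, - 9,-7 ,-7, -6, - 6 , - 4,-4, - 3,-1, 4/3, 2.16, 7.68 , 8,9.73] 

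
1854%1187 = 667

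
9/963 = 1/107 = 0.01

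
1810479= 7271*249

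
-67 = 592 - 659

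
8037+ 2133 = 10170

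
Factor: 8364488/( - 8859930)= - 2^2 * 3^( - 1)*5^( - 1)*11^2*281^ ( - 1 )*1051^( - 1 )*8641^1 = - 4182244/4429965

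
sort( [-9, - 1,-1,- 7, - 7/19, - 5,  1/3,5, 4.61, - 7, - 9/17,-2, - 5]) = [ - 9, - 7 , -7 , - 5,-5,  -  2, - 1,-1, - 9/17,-7/19, 1/3 , 4.61,5]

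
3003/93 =32 + 9/31 = 32.29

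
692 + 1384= 2076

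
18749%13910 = 4839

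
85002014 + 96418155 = 181420169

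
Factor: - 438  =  -2^1*3^1* 73^1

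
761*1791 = 1362951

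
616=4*154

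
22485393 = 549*40957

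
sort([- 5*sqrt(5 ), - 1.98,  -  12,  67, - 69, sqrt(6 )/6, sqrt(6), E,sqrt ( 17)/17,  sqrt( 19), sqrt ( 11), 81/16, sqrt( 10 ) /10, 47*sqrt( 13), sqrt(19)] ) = [ - 69,-12, - 5*sqrt ( 5) ,- 1.98,sqrt(17) /17, sqrt(10 )/10,  sqrt(6)/6, sqrt( 6 ), E, sqrt(11 ), sqrt(19), sqrt(19),81/16,67,47*sqrt ( 13) ]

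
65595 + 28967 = 94562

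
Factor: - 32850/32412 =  -75/74 = - 2^(-1)*3^1 * 5^2*37^( -1) 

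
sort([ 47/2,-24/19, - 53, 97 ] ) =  [ - 53, - 24/19,47/2,97 ]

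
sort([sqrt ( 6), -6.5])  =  [ - 6.5 , sqrt( 6)]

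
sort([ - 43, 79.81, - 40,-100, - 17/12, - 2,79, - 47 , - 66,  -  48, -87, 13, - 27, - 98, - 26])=[ - 100, - 98, - 87,  -  66, - 48, - 47, - 43, - 40, - 27 ,-26,- 2, - 17/12,13,79, 79.81] 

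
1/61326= 1/61326=0.00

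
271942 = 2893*94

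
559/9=62 + 1/9 = 62.11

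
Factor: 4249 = 7^1*607^1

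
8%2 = 0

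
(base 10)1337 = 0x539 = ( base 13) 7bb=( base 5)20322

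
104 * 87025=9050600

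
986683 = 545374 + 441309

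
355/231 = 355/231  =  1.54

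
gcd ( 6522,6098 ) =2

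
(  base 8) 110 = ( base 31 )2a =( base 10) 72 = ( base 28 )2g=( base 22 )36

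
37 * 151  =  5587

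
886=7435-6549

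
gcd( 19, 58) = 1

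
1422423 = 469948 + 952475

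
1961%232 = 105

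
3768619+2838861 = 6607480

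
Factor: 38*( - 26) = - 2^2 * 13^1*19^1 = - 988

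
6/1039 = 6/1039 = 0.01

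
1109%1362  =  1109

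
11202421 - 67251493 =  - 56049072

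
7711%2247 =970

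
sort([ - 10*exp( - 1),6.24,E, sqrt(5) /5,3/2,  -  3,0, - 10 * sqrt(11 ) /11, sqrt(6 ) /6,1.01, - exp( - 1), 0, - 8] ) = [ - 8, - 10 * exp( - 1),-10*sqrt( 11 ) /11,  -  3, - exp(- 1), 0,  0,sqrt( 6 )/6, sqrt( 5 )/5,  1.01,3/2,  E,6.24 ] 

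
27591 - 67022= - 39431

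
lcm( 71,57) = 4047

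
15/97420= 3/19484= 0.00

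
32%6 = 2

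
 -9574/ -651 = 14 + 460/651 = 14.71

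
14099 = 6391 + 7708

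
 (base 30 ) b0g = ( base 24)h54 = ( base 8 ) 23274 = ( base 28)CI4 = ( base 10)9916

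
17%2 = 1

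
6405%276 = 57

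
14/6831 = 14/6831 =0.00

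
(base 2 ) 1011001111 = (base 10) 719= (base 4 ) 23033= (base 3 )222122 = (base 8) 1317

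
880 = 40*22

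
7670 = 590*13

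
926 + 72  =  998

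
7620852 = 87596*87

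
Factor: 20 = 2^2 * 5^1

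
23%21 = 2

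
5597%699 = 5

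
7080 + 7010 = 14090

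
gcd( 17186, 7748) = 26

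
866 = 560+306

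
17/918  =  1/54=0.02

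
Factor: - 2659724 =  - 2^2*659^1*1009^1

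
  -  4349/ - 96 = 4349/96 = 45.30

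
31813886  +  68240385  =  100054271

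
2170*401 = 870170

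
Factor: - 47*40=-2^3*5^1  *  47^1=- 1880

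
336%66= 6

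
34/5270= 1/155 = 0.01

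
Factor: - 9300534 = - 2^1*3^1*109^1 * 14221^1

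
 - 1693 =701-2394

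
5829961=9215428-3385467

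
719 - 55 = 664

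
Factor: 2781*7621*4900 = 2^2*3^3*5^2*7^2*103^1*7621^1 =103850604900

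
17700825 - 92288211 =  -74587386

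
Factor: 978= 2^1*3^1*163^1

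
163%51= 10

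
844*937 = 790828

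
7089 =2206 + 4883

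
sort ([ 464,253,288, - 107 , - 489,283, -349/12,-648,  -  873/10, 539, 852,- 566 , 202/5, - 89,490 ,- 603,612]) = [ - 648, - 603, - 566, - 489 , - 107,-89, - 873/10, - 349/12 , 202/5,253 , 283,  288, 464,  490,539 , 612 , 852 ] 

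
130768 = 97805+32963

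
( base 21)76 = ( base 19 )81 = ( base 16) 99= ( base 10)153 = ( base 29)58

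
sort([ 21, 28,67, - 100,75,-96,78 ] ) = [ - 100,-96, 21,28, 67, 75, 78]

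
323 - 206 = 117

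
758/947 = 758/947  =  0.80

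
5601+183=5784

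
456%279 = 177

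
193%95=3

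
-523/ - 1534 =523/1534 = 0.34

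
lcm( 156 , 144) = 1872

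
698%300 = 98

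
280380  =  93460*3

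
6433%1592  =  65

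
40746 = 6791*6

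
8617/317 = 27 + 58/317 =27.18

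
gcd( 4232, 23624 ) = 8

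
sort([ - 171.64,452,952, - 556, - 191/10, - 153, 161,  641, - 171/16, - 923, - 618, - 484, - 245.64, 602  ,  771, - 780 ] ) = [-923, - 780, - 618, - 556, - 484, - 245.64, - 171.64, - 153, - 191/10, - 171/16, 161, 452, 602, 641, 771, 952 ] 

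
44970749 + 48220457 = 93191206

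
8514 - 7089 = 1425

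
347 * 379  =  131513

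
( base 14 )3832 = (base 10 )9844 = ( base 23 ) IE0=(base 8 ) 23164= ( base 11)743a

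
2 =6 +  - 4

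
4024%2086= 1938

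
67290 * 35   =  2355150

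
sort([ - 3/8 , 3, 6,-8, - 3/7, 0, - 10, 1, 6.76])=[- 10, - 8, - 3/7,-3/8,0, 1,3,6,6.76] 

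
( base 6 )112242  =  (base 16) 2582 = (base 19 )17b7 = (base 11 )723A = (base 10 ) 9602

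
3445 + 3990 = 7435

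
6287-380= 5907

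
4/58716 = 1/14679 = 0.00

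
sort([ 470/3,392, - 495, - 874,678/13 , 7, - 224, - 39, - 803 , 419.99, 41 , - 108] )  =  [ - 874, - 803 , - 495, - 224, - 108, - 39, 7,41,678/13, 470/3 , 392,419.99] 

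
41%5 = 1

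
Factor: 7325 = 5^2*293^1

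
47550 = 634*75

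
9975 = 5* 1995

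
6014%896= 638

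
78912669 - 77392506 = 1520163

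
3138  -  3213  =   - 75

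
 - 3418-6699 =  - 10117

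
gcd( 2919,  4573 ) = 1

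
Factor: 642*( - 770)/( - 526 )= 2^1*3^1*5^1*7^1*11^1*107^1*263^( - 1) = 247170/263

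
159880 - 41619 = 118261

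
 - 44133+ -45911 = -90044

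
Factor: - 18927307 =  - 7^1*17^1 * 53^1*3001^1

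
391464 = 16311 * 24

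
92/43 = 2+ 6/43 = 2.14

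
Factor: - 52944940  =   - 2^2*5^1*41^1*64567^1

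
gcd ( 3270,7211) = 1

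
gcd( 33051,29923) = 23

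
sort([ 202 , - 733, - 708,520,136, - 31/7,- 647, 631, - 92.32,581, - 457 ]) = [-733,-708, - 647, - 457,-92.32,-31/7, 136,202, 520, 581,  631]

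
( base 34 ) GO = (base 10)568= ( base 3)210001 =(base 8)1070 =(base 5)4233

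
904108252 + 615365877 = 1519474129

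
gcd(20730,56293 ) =1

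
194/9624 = 97/4812 = 0.02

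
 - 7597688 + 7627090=29402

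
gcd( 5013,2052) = 9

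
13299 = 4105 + 9194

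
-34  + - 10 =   -  44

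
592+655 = 1247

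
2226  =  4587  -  2361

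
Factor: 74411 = 74411^1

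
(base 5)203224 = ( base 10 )6689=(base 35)5G4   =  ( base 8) 15041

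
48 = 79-31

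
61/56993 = 61/56993 = 0.00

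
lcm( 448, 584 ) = 32704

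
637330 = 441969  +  195361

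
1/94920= 1/94920 = 0.00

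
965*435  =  419775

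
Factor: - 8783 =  - 8783^1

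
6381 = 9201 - 2820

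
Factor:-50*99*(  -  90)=2^2* 3^4 *5^3*11^1 = 445500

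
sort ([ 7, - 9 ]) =[ - 9, 7 ] 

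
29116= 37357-8241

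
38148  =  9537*4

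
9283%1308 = 127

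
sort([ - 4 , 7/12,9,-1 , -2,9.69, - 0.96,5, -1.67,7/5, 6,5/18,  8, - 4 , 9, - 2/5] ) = [ - 4,  -  4, - 2,-1.67, - 1, - 0.96, - 2/5,5/18 , 7/12,7/5, 5 , 6,  8,  9 , 9, 9.69]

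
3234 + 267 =3501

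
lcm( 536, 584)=39128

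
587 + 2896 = 3483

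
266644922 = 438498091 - 171853169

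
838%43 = 21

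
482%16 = 2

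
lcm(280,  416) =14560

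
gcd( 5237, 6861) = 1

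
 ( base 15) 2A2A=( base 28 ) beo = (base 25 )EBF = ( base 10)9040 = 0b10001101010000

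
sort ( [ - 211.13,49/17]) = [-211.13 , 49/17] 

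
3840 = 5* 768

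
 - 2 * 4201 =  - 8402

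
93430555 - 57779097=35651458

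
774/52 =14+23/26= 14.88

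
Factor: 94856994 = 2^1 * 3^5*71^1*2749^1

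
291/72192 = 97/24064 = 0.00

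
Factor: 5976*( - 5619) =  - 2^3*3^3*83^1 * 1873^1=-33579144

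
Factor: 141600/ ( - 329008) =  - 8850/20563 =- 2^1*3^1*5^2 * 59^1*20563^( - 1 )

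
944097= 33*28609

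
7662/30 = 255+2/5=255.40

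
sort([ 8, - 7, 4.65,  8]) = [-7, 4.65,8,8 ] 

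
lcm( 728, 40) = 3640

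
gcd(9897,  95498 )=1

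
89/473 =89/473=0.19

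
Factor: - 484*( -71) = 2^2* 11^2*71^1 = 34364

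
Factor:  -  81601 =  - 13^1 * 6277^1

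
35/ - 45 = -1 + 2/9 = - 0.78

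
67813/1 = 67813=67813.00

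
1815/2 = 1815/2 = 907.50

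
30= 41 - 11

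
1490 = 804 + 686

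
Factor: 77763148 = 2^2*67^1*290161^1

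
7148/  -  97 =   -  74  +  30/97 = - 73.69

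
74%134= 74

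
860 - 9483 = -8623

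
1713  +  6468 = 8181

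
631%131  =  107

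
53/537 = 53/537=0.10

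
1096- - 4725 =5821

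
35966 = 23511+12455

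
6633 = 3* 2211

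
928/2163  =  928/2163 = 0.43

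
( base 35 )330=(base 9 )5160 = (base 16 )EC4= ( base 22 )7HI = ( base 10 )3780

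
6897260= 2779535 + 4117725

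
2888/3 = 962 + 2/3 = 962.67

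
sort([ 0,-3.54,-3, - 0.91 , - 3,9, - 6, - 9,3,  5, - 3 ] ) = [- 9,-6, - 3.54,-3, - 3, - 3, - 0.91, 0, 3, 5,  9 ]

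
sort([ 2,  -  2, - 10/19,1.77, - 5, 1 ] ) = [ - 5, - 2,  -  10/19,1,1.77, 2 ]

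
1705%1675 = 30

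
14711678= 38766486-24054808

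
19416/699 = 6472/233=27.78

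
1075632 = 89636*12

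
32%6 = 2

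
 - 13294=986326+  - 999620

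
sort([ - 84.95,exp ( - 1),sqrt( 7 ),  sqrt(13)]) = [ - 84.95,exp( - 1),sqrt(7),  sqrt(13)]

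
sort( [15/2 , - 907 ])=[ - 907,15/2 ] 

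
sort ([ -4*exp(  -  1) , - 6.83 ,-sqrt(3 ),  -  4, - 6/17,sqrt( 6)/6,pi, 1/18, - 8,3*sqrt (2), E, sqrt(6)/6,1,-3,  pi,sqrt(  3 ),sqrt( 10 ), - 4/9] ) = [ - 8,-6.83,  -  4, - 3, - sqrt(3) , - 4 * exp ( - 1), - 4/9, - 6/17 , 1/18,sqrt(6)/6, sqrt(6 )/6,  1,  sqrt (3),E,pi,  pi,  sqrt (10),3*sqrt (2 )]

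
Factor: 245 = 5^1  *  7^2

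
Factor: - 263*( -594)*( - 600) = -93733200  =  -2^4*3^4*5^2 * 11^1*263^1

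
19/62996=19/62996  =  0.00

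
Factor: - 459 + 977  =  518 = 2^1 * 7^1*37^1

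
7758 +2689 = 10447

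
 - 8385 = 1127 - 9512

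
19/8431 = 19/8431 = 0.00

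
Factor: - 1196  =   - 2^2*13^1 * 23^1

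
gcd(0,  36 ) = 36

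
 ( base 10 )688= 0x2B0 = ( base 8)1260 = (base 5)10223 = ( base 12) 494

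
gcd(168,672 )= 168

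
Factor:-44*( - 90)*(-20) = - 79200 = -  2^5*3^2*5^2*11^1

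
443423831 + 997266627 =1440690458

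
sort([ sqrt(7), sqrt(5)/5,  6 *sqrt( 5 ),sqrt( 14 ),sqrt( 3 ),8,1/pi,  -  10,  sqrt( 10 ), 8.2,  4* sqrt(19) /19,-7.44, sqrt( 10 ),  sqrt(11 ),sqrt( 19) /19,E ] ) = [ - 10, -7.44 , sqrt(19 ) /19,1/pi, sqrt( 5)/5, 4*sqrt( 19)/19,  sqrt(3 ), sqrt (7), E  ,  sqrt ( 10 ),  sqrt(10 ),  sqrt( 11),  sqrt (14 ),  8, 8.2, 6*sqrt(5 )]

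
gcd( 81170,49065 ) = 5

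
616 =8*77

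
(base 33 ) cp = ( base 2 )110100101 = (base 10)421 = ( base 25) GL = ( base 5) 3141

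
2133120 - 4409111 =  - 2275991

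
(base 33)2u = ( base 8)140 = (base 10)96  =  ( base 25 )3L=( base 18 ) 56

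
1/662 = 1/662 = 0.00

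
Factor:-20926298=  - 2^1*127^1*82387^1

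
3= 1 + 2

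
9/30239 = 9/30239  =  0.00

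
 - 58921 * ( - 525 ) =30933525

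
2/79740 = 1/39870= 0.00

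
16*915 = 14640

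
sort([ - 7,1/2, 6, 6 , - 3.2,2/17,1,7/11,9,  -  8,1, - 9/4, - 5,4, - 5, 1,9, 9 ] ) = [ - 8,-7, - 5,-5, - 3.2, - 9/4,2/17,1/2,7/11,1, 1,1 , 4, 6, 6, 9,9,9]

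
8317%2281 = 1474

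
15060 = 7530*2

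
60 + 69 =129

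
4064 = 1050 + 3014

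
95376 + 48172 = 143548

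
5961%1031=806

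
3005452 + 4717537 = 7722989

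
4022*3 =12066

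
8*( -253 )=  - 2024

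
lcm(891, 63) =6237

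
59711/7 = 8530 + 1/7 = 8530.14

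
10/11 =10/11 = 0.91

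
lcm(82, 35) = 2870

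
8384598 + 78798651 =87183249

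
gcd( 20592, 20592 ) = 20592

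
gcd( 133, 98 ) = 7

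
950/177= 5 + 65/177= 5.37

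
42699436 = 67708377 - 25008941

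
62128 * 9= 559152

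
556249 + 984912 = 1541161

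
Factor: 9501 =3^1*3167^1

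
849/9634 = 849/9634  =  0.09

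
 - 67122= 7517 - 74639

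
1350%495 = 360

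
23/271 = 23/271  =  0.08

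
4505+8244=12749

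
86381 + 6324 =92705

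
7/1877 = 7/1877 = 0.00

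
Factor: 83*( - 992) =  - 2^5*31^1*83^1 = -82336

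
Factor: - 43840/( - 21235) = 2^6*31^( - 1 ) = 64/31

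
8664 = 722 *12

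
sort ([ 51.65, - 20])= [ - 20, 51.65]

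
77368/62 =38684/31 = 1247.87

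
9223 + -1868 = 7355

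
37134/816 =45 + 69/136 = 45.51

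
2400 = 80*30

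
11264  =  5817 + 5447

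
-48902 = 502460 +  - 551362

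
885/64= 885/64 = 13.83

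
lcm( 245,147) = 735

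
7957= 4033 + 3924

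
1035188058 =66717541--968470517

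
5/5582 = 5/5582  =  0.00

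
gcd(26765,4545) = 505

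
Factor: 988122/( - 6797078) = -3^1*29^ ( - 1 ) * 37^1 * 4451^1*  117191^(-1)  =  -494061/3398539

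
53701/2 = 53701/2 = 26850.50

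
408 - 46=362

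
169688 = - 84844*( -2)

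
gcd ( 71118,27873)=9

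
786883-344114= 442769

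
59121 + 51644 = 110765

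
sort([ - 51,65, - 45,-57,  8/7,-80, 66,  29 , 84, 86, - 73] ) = [-80, - 73, - 57, - 51,-45, 8/7, 29, 65, 66,84 , 86 ]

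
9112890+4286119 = 13399009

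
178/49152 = 89/24576 = 0.00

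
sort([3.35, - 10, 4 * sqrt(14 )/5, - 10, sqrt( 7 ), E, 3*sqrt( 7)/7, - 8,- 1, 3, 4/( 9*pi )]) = [ - 10 , - 10, - 8, - 1, 4/( 9*pi), 3*sqrt( 7)/7, sqrt( 7),E, 4*sqrt( 14 )/5 , 3, 3.35]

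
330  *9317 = 3074610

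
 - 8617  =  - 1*8617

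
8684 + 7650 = 16334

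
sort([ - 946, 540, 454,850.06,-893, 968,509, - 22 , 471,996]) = [ - 946 , - 893, - 22, 454,471, 509, 540,850.06,968, 996] 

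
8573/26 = 8573/26 =329.73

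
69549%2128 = 1453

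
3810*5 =19050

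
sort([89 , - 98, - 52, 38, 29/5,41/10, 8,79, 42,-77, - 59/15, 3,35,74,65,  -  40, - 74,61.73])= [  -  98, - 77, - 74, -52,  -  40, - 59/15,3,41/10,  29/5,8,35, 38 , 42, 61.73,65,  74, 79,89 ] 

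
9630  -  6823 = 2807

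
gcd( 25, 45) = 5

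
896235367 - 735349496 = 160885871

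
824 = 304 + 520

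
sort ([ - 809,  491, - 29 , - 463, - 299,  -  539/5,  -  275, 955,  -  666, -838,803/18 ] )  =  [-838,-809, - 666,-463, - 299,  -  275, - 539/5,-29 , 803/18,491,  955]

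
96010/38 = 48005/19 = 2526.58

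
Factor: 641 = 641^1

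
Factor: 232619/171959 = 37^1*61^ ( - 1 )*2819^(- 1)*6287^1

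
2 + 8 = 10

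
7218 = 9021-1803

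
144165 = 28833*5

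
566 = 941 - 375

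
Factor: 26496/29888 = 414/467 = 2^1*3^2*23^1*467^( - 1 )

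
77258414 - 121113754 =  - 43855340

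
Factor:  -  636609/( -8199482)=2^ (  -  1)*3^1*157^(  -  1)*26113^(-1)*212203^1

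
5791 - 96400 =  - 90609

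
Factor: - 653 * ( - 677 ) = 653^1*677^1  =  442081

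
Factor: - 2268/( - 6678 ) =2^1*3^2*53^( -1) = 18/53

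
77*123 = 9471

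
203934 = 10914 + 193020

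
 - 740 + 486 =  - 254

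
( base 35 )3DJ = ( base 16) 1035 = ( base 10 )4149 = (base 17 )E61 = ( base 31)49q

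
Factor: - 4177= -4177^1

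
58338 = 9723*6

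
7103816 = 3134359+3969457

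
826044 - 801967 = 24077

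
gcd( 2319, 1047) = 3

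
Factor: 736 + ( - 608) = 128=2^7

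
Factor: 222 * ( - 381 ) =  -2^1 * 3^2*37^1*127^1 = - 84582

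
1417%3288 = 1417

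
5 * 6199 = 30995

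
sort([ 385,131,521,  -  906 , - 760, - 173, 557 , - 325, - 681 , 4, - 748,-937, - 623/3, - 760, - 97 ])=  [ - 937,  -  906, - 760, - 760, - 748, - 681, - 325, - 623/3,-173, - 97,4,  131,385, 521,557]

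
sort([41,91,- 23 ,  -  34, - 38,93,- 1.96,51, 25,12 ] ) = [ - 38 , - 34, - 23, - 1.96, 12,  25,41,51 , 91,93 ] 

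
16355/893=16355/893 = 18.31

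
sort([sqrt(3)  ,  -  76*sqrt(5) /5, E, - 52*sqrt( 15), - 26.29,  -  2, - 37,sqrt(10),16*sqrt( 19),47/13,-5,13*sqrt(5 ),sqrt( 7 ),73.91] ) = [ - 52*sqrt(15), - 37, - 76*sqrt ( 5 )/5, - 26.29 , - 5, - 2,sqrt( 3),sqrt(7),E,sqrt( 10 ),47/13,13*sqrt(5),16*sqrt(19),  73.91]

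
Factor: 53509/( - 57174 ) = -73/78 = - 2^ ( - 1 )*3^(-1 )*13^ ( - 1 )*73^1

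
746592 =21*35552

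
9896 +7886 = 17782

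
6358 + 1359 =7717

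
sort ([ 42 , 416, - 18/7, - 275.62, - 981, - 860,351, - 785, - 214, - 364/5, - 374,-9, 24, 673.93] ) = [ - 981,-860, - 785, - 374, - 275.62, -214, - 364/5, - 9,  -  18/7, 24, 42, 351,  416, 673.93]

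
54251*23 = 1247773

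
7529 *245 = 1844605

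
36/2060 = 9/515=0.02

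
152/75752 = 19/9469=0.00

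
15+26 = 41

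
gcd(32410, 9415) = 35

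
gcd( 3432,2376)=264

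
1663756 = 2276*731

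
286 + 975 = 1261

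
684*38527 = 26352468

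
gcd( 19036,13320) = 4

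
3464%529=290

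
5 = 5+0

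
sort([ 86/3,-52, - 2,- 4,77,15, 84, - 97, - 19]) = [-97,-52, - 19 , - 4, - 2, 15,86/3,77, 84]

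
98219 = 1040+97179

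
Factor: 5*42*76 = 15960 =2^3*3^1 *5^1*7^1 *19^1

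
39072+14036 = 53108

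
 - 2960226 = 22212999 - 25173225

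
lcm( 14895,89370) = 89370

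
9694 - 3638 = 6056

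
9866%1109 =994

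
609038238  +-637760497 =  - 28722259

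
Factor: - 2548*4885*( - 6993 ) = 2^2*3^3*5^1*7^3 * 13^1*37^1*977^1 = 87041731140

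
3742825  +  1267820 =5010645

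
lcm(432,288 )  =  864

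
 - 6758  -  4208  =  -10966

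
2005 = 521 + 1484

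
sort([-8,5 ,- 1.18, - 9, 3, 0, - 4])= [ - 9,-8,-4, -1.18 , 0, 3,5]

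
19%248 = 19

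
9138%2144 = 562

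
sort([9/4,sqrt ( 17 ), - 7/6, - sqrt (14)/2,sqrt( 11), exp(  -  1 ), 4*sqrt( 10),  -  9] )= [ - 9, - sqrt( 14 )/2, -7/6,exp( - 1 ),9/4,sqrt( 11 ),sqrt( 17 ),4*sqrt( 10) ]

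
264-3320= - 3056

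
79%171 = 79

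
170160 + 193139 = 363299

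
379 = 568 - 189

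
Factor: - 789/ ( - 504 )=2^( - 3)*3^( - 1 )*7^( - 1 )  *  263^1 = 263/168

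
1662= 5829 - 4167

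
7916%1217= 614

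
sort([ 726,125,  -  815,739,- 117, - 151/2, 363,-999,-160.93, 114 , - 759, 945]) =[  -  999, - 815,- 759, - 160.93,  -  117, - 151/2,  114, 125,  363, 726, 739, 945] 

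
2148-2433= - 285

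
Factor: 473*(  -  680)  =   - 321640 = - 2^3*5^1*11^1 * 17^1*43^1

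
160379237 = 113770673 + 46608564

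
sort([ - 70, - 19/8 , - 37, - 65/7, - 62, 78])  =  [ - 70,-62, - 37,  -  65/7, - 19/8,  78 ] 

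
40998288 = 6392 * 6414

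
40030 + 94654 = 134684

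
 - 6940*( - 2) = 13880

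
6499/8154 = 6499/8154 = 0.80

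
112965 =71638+41327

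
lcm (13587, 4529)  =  13587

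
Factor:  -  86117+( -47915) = -2^4*8377^1 = - 134032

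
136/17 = 8=8.00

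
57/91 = 57/91 = 0.63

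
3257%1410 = 437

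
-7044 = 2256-9300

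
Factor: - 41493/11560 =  - 2^ ( - 3)*3^1*5^( - 1)*17^( - 2)*13831^1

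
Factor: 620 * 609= 2^2*3^1*5^1*7^1*29^1*31^1 = 377580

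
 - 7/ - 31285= 7/31285= 0.00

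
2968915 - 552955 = 2415960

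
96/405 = 32/135 = 0.24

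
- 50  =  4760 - 4810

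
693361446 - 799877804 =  - 106516358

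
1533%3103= 1533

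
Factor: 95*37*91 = 319865 = 5^1*7^1 * 13^1 * 19^1 * 37^1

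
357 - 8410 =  - 8053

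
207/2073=69/691 =0.10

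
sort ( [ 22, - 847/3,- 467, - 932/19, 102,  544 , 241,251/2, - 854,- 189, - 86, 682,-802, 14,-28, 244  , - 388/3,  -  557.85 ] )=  [-854,-802, - 557.85, - 467,-847/3, - 189, - 388/3,-86,-932/19, - 28, 14, 22, 102, 251/2,241, 244 , 544, 682]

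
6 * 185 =1110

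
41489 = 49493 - 8004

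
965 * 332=320380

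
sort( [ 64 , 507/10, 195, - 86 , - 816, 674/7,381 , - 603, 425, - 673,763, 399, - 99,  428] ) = [ - 816,- 673, - 603, - 99, - 86,507/10,64 , 674/7, 195,381,  399, 425 , 428, 763 ] 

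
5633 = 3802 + 1831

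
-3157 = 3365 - 6522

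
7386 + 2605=9991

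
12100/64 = 3025/16  =  189.06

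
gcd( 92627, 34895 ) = 1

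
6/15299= 6/15299=0.00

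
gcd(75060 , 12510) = 12510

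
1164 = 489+675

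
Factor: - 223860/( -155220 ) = 7^1*41^1*199^( - 1) = 287/199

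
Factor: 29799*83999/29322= 2^(  -  1 )*3^(  -  2 ) *7^1*11^1  *  19^1*43^1*181^(-1 )*4421^1 = 278120689/3258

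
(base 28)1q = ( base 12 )46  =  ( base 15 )39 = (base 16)36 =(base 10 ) 54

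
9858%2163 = 1206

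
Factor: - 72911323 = - 7759^1*9397^1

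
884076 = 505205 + 378871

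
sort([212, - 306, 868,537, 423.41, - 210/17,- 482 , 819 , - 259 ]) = [ - 482,-306, - 259, -210/17,  212, 423.41,537,819,868]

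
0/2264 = 0 = 0.00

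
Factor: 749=7^1*107^1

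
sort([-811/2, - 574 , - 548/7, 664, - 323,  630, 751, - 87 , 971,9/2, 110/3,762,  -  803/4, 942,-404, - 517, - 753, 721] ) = [ - 753, - 574, - 517, - 811/2,- 404, - 323,  -  803/4, - 87, - 548/7,9/2 , 110/3, 630, 664, 721, 751, 762,942,971 ] 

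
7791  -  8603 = - 812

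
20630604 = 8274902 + 12355702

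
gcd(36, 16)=4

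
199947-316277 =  - 116330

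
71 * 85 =6035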